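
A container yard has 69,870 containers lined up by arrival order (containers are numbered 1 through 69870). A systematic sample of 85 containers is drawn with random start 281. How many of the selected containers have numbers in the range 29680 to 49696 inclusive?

25

k = 69870/85 = 822
First selection ≥ 29680: 281 + ⌈(29680−281)/822⌉·822 = 281 + 36×822 = 29873
Last selection ≤ 49696: 281 + ⌊(49696−281)/822⌋·822 = 281 + 60×822 = 49601
Count = 60 − 36 + 1 = 25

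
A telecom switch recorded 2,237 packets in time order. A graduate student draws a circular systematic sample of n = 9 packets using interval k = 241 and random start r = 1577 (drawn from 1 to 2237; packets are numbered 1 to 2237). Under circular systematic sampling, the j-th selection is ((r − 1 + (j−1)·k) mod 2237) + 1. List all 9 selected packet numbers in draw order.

1577, 1818, 2059, 63, 304, 545, 786, 1027, 1268

Selection 1: 1577
Selection 2: 1577 + 241 = 1818
Selection 3: 1818 + 241 = 2059
Selection 4: 2059 + 241 = 2300 → 2300 − 2237 = 63
Selection 5: 63 + 241 = 304
Selection 6: 304 + 241 = 545
Selection 7: 545 + 241 = 786
Selection 8: 786 + 241 = 1027
Selection 9: 1027 + 241 = 1268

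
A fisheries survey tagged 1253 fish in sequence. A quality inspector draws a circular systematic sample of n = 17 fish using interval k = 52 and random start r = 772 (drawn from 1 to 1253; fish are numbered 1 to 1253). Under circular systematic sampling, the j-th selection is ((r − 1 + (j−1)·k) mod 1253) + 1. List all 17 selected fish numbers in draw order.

Selection 1: 772
Selection 2: 772 + 52 = 824
Selection 3: 824 + 52 = 876
Selection 4: 876 + 52 = 928
Selection 5: 928 + 52 = 980
Selection 6: 980 + 52 = 1032
Selection 7: 1032 + 52 = 1084
Selection 8: 1084 + 52 = 1136
Selection 9: 1136 + 52 = 1188
Selection 10: 1188 + 52 = 1240
Selection 11: 1240 + 52 = 1292 → 1292 − 1253 = 39
Selection 12: 39 + 52 = 91
Selection 13: 91 + 52 = 143
Selection 14: 143 + 52 = 195
Selection 15: 195 + 52 = 247
Selection 16: 247 + 52 = 299
Selection 17: 299 + 52 = 351

772, 824, 876, 928, 980, 1032, 1084, 1136, 1188, 1240, 39, 91, 143, 195, 247, 299, 351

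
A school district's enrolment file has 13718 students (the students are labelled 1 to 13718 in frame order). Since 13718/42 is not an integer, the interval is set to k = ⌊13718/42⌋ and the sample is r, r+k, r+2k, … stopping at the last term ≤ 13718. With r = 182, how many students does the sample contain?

k = ⌊13718/42⌋ = 326
Achieved size = ⌊(13718 − 182)/326⌋ + 1 = ⌊13536/326⌋ + 1 = 41 + 1 = 42
(last selection: 182 + 41×326 = 13548 ≤ 13718; next would be 13874 > 13718)

42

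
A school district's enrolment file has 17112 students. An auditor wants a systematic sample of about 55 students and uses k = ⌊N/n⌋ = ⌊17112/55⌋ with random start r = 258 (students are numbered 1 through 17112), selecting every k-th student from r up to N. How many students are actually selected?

k = ⌊17112/55⌋ = 311
Achieved size = ⌊(17112 − 258)/311⌋ + 1 = ⌊16854/311⌋ + 1 = 54 + 1 = 55
(last selection: 258 + 54×311 = 17052 ≤ 17112; next would be 17363 > 17112)

55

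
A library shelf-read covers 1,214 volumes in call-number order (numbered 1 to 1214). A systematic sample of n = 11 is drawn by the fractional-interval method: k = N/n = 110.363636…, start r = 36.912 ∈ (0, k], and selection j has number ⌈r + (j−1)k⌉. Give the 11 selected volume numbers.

37, 148, 258, 369, 479, 589, 700, 810, 920, 1031, 1141

j=1: r + 0k = 36.912 → ⌈·⌉ = 37
j=2: r + 1k = 147.275636… → ⌈·⌉ = 148
j=3: r + 2k = 257.639272… → ⌈·⌉ = 258
j=4: r + 3k = 368.002909… → ⌈·⌉ = 369
j=5: r + 4k = 478.366545… → ⌈·⌉ = 479
j=6: r + 5k = 588.730181… → ⌈·⌉ = 589
j=7: r + 6k = 699.093818… → ⌈·⌉ = 700
j=8: r + 7k = 809.457454… → ⌈·⌉ = 810
j=9: r + 8k = 919.821090… → ⌈·⌉ = 920
j=10: r + 9k = 1030.184727… → ⌈·⌉ = 1031
j=11: r + 10k = 1140.548363… → ⌈·⌉ = 1141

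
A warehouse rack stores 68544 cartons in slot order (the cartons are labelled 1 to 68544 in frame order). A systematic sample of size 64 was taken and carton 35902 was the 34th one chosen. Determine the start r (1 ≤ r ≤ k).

559

k = 68544/64 = 1071
r = 35902 − (34−1)×1071 = 35902 − 35343 = 559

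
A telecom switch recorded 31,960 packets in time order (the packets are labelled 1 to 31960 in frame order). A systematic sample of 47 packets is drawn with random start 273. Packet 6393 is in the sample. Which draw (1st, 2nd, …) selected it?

k = 31960/47 = 680
position = (6393 − 273)/680 + 1 = 6120/680 + 1 = 9 + 1 = 10

10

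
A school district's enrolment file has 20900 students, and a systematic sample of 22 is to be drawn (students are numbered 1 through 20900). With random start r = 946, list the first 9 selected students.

k = N/n = 20900/22 = 950
student 1: 946
student 2: 946 + 950 = 1896
student 3: 1896 + 950 = 2846
student 4: 2846 + 950 = 3796
student 5: 3796 + 950 = 4746
student 6: 4746 + 950 = 5696
student 7: 5696 + 950 = 6646
student 8: 6646 + 950 = 7596
student 9: 7596 + 950 = 8546

946, 1896, 2846, 3796, 4746, 5696, 6646, 7596, 8546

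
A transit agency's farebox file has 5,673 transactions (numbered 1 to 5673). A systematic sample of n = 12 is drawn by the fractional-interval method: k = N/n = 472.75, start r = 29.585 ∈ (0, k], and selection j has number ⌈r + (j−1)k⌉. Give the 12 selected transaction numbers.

30, 503, 976, 1448, 1921, 2394, 2867, 3339, 3812, 4285, 4758, 5230

j=1: r + 0k = 29.585 → ⌈·⌉ = 30
j=2: r + 1k = 502.335 → ⌈·⌉ = 503
j=3: r + 2k = 975.085 → ⌈·⌉ = 976
j=4: r + 3k = 1447.835 → ⌈·⌉ = 1448
j=5: r + 4k = 1920.585 → ⌈·⌉ = 1921
j=6: r + 5k = 2393.335 → ⌈·⌉ = 2394
j=7: r + 6k = 2866.085 → ⌈·⌉ = 2867
j=8: r + 7k = 3338.835 → ⌈·⌉ = 3339
j=9: r + 8k = 3811.585 → ⌈·⌉ = 3812
j=10: r + 9k = 4284.335 → ⌈·⌉ = 4285
j=11: r + 10k = 4757.085 → ⌈·⌉ = 4758
j=12: r + 11k = 5229.835 → ⌈·⌉ = 5230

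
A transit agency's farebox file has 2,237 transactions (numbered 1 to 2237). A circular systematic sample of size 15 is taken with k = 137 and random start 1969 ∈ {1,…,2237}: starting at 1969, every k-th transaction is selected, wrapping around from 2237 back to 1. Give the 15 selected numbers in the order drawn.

Selection 1: 1969
Selection 2: 1969 + 137 = 2106
Selection 3: 2106 + 137 = 2243 → 2243 − 2237 = 6
Selection 4: 6 + 137 = 143
Selection 5: 143 + 137 = 280
Selection 6: 280 + 137 = 417
Selection 7: 417 + 137 = 554
Selection 8: 554 + 137 = 691
Selection 9: 691 + 137 = 828
Selection 10: 828 + 137 = 965
Selection 11: 965 + 137 = 1102
Selection 12: 1102 + 137 = 1239
Selection 13: 1239 + 137 = 1376
Selection 14: 1376 + 137 = 1513
Selection 15: 1513 + 137 = 1650

1969, 2106, 6, 143, 280, 417, 554, 691, 828, 965, 1102, 1239, 1376, 1513, 1650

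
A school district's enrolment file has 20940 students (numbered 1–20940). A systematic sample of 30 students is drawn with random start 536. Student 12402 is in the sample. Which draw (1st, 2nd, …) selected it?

k = 20940/30 = 698
position = (12402 − 536)/698 + 1 = 11866/698 + 1 = 17 + 1 = 18

18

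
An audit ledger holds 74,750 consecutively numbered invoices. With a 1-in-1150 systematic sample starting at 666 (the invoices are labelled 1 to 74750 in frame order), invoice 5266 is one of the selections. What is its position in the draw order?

k = 1150
position = (5266 − 666)/1150 + 1 = 4600/1150 + 1 = 4 + 1 = 5

5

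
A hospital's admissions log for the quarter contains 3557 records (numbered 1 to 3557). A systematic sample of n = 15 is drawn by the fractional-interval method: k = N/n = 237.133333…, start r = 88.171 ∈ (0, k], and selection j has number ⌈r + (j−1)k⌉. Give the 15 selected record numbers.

j=1: r + 0k = 88.171 → ⌈·⌉ = 89
j=2: r + 1k = 325.304333… → ⌈·⌉ = 326
j=3: r + 2k = 562.437666… → ⌈·⌉ = 563
j=4: r + 3k = 799.571 → ⌈·⌉ = 800
j=5: r + 4k = 1036.704333… → ⌈·⌉ = 1037
j=6: r + 5k = 1273.837666… → ⌈·⌉ = 1274
j=7: r + 6k = 1510.971 → ⌈·⌉ = 1511
j=8: r + 7k = 1748.104333… → ⌈·⌉ = 1749
j=9: r + 8k = 1985.237666… → ⌈·⌉ = 1986
j=10: r + 9k = 2222.371 → ⌈·⌉ = 2223
j=11: r + 10k = 2459.504333… → ⌈·⌉ = 2460
j=12: r + 11k = 2696.637666… → ⌈·⌉ = 2697
j=13: r + 12k = 2933.771 → ⌈·⌉ = 2934
j=14: r + 13k = 3170.904333… → ⌈·⌉ = 3171
j=15: r + 14k = 3408.037666… → ⌈·⌉ = 3409

89, 326, 563, 800, 1037, 1274, 1511, 1749, 1986, 2223, 2460, 2697, 2934, 3171, 3409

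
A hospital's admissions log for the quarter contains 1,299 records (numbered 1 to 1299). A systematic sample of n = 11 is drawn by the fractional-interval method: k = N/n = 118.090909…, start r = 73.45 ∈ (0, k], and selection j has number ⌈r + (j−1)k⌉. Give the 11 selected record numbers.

74, 192, 310, 428, 546, 664, 782, 901, 1019, 1137, 1255

j=1: r + 0k = 73.45 → ⌈·⌉ = 74
j=2: r + 1k = 191.540909… → ⌈·⌉ = 192
j=3: r + 2k = 309.631818… → ⌈·⌉ = 310
j=4: r + 3k = 427.722727… → ⌈·⌉ = 428
j=5: r + 4k = 545.813636… → ⌈·⌉ = 546
j=6: r + 5k = 663.904545… → ⌈·⌉ = 664
j=7: r + 6k = 781.995454… → ⌈·⌉ = 782
j=8: r + 7k = 900.086363… → ⌈·⌉ = 901
j=9: r + 8k = 1018.177272… → ⌈·⌉ = 1019
j=10: r + 9k = 1136.268181… → ⌈·⌉ = 1137
j=11: r + 10k = 1254.359090… → ⌈·⌉ = 1255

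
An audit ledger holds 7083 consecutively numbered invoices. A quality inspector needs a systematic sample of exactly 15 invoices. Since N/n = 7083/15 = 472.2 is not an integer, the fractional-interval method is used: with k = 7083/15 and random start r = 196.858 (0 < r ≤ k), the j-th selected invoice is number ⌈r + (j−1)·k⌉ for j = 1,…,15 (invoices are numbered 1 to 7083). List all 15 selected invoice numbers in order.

197, 670, 1142, 1614, 2086, 2558, 3031, 3503, 3975, 4447, 4919, 5392, 5864, 6336, 6808

j=1: r + 0k = 196.858 → ⌈·⌉ = 197
j=2: r + 1k = 669.058 → ⌈·⌉ = 670
j=3: r + 2k = 1141.258 → ⌈·⌉ = 1142
j=4: r + 3k = 1613.458 → ⌈·⌉ = 1614
j=5: r + 4k = 2085.658 → ⌈·⌉ = 2086
j=6: r + 5k = 2557.858 → ⌈·⌉ = 2558
j=7: r + 6k = 3030.058 → ⌈·⌉ = 3031
j=8: r + 7k = 3502.258 → ⌈·⌉ = 3503
j=9: r + 8k = 3974.458 → ⌈·⌉ = 3975
j=10: r + 9k = 4446.658 → ⌈·⌉ = 4447
j=11: r + 10k = 4918.858 → ⌈·⌉ = 4919
j=12: r + 11k = 5391.058 → ⌈·⌉ = 5392
j=13: r + 12k = 5863.258 → ⌈·⌉ = 5864
j=14: r + 13k = 6335.458 → ⌈·⌉ = 6336
j=15: r + 14k = 6807.658 → ⌈·⌉ = 6808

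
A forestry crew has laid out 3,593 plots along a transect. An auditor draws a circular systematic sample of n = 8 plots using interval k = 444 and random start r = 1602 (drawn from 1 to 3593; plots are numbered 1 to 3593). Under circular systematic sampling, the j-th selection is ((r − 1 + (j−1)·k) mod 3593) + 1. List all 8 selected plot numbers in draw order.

Selection 1: 1602
Selection 2: 1602 + 444 = 2046
Selection 3: 2046 + 444 = 2490
Selection 4: 2490 + 444 = 2934
Selection 5: 2934 + 444 = 3378
Selection 6: 3378 + 444 = 3822 → 3822 − 3593 = 229
Selection 7: 229 + 444 = 673
Selection 8: 673 + 444 = 1117

1602, 2046, 2490, 2934, 3378, 229, 673, 1117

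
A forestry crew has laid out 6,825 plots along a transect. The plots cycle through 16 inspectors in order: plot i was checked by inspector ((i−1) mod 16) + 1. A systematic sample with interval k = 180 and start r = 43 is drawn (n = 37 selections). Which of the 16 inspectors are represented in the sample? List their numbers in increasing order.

3, 7, 11, 15

Consecutive selections differ by k = 180, so their inspector numbers differ by 180 mod 16 = 4.
gcd(180, 16) = 4, so the sample visits 16/4 = 4 distinct residues mod 16.
Start 43 is inspector 11; the inspectors hit are 3, 7, 11, 15.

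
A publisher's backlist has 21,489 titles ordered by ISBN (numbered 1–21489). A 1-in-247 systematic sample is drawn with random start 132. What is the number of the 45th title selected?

11000

k = 247
45th selection = r + (45−1)·k = 132 + 44×247 = 132 + 10868 = 11000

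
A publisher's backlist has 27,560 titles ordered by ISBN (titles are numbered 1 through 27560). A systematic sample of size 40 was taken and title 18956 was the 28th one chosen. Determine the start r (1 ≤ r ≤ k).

353

k = 27560/40 = 689
r = 18956 − (28−1)×689 = 18956 − 18603 = 353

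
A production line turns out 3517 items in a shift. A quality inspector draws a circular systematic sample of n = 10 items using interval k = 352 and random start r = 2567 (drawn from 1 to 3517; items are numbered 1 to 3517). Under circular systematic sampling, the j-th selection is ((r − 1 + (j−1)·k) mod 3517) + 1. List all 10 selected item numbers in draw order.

2567, 2919, 3271, 106, 458, 810, 1162, 1514, 1866, 2218

Selection 1: 2567
Selection 2: 2567 + 352 = 2919
Selection 3: 2919 + 352 = 3271
Selection 4: 3271 + 352 = 3623 → 3623 − 3517 = 106
Selection 5: 106 + 352 = 458
Selection 6: 458 + 352 = 810
Selection 7: 810 + 352 = 1162
Selection 8: 1162 + 352 = 1514
Selection 9: 1514 + 352 = 1866
Selection 10: 1866 + 352 = 2218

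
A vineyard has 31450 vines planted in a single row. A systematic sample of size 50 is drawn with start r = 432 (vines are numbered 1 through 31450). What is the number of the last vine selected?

31253

k = 31450/50 = 629
50th selection = r + (50−1)·k = 432 + 49×629 = 432 + 30821 = 31253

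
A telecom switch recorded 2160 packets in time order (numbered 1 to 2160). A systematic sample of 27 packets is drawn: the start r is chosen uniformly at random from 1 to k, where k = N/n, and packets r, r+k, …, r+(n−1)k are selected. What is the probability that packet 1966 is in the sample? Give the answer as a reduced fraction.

1/80

k = 2160/27 = 80.
Packet 1966 is selected iff r ≡ 1966 (mod 80); exactly one such r in {1,…,80}.
Inclusion probability = 1/80.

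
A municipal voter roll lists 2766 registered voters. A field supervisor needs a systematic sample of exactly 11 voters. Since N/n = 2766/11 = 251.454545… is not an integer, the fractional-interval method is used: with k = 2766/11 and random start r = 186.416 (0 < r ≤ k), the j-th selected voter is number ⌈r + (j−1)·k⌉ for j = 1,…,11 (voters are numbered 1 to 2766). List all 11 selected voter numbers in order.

j=1: r + 0k = 186.416 → ⌈·⌉ = 187
j=2: r + 1k = 437.870545… → ⌈·⌉ = 438
j=3: r + 2k = 689.325090… → ⌈·⌉ = 690
j=4: r + 3k = 940.779636… → ⌈·⌉ = 941
j=5: r + 4k = 1192.234181… → ⌈·⌉ = 1193
j=6: r + 5k = 1443.688727… → ⌈·⌉ = 1444
j=7: r + 6k = 1695.143272… → ⌈·⌉ = 1696
j=8: r + 7k = 1946.597818… → ⌈·⌉ = 1947
j=9: r + 8k = 2198.052363… → ⌈·⌉ = 2199
j=10: r + 9k = 2449.506909… → ⌈·⌉ = 2450
j=11: r + 10k = 2700.961454… → ⌈·⌉ = 2701

187, 438, 690, 941, 1193, 1444, 1696, 1947, 2199, 2450, 2701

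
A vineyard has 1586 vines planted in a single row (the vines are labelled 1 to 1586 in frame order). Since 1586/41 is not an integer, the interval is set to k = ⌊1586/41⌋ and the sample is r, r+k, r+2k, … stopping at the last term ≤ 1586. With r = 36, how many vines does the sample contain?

41

k = ⌊1586/41⌋ = 38
Achieved size = ⌊(1586 − 36)/38⌋ + 1 = ⌊1550/38⌋ + 1 = 40 + 1 = 41
(last selection: 36 + 40×38 = 1556 ≤ 1586; next would be 1594 > 1586)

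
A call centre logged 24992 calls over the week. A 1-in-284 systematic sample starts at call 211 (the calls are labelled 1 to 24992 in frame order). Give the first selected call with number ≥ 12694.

k = 284
Steps past start: ⌈(12694 − 211)/284⌉ = ⌈12483/284⌉ = 44
Selected call: 211 + 44×284 = 12707

12707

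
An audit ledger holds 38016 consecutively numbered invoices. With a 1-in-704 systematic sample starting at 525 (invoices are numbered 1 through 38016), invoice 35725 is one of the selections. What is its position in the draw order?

k = 704
position = (35725 − 525)/704 + 1 = 35200/704 + 1 = 50 + 1 = 51

51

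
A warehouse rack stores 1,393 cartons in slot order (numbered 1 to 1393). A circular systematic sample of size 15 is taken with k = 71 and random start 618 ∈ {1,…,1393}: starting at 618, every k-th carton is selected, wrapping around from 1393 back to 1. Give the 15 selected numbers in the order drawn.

Selection 1: 618
Selection 2: 618 + 71 = 689
Selection 3: 689 + 71 = 760
Selection 4: 760 + 71 = 831
Selection 5: 831 + 71 = 902
Selection 6: 902 + 71 = 973
Selection 7: 973 + 71 = 1044
Selection 8: 1044 + 71 = 1115
Selection 9: 1115 + 71 = 1186
Selection 10: 1186 + 71 = 1257
Selection 11: 1257 + 71 = 1328
Selection 12: 1328 + 71 = 1399 → 1399 − 1393 = 6
Selection 13: 6 + 71 = 77
Selection 14: 77 + 71 = 148
Selection 15: 148 + 71 = 219

618, 689, 760, 831, 902, 973, 1044, 1115, 1186, 1257, 1328, 6, 77, 148, 219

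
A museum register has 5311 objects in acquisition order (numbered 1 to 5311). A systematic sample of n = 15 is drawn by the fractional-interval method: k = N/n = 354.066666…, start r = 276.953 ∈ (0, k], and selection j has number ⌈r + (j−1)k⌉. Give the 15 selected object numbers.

277, 632, 986, 1340, 1694, 2048, 2402, 2756, 3110, 3464, 3818, 4172, 4526, 4880, 5234

j=1: r + 0k = 276.953 → ⌈·⌉ = 277
j=2: r + 1k = 631.019666… → ⌈·⌉ = 632
j=3: r + 2k = 985.086333… → ⌈·⌉ = 986
j=4: r + 3k = 1339.153 → ⌈·⌉ = 1340
j=5: r + 4k = 1693.219666… → ⌈·⌉ = 1694
j=6: r + 5k = 2047.286333… → ⌈·⌉ = 2048
j=7: r + 6k = 2401.353 → ⌈·⌉ = 2402
j=8: r + 7k = 2755.419666… → ⌈·⌉ = 2756
j=9: r + 8k = 3109.486333… → ⌈·⌉ = 3110
j=10: r + 9k = 3463.553 → ⌈·⌉ = 3464
j=11: r + 10k = 3817.619666… → ⌈·⌉ = 3818
j=12: r + 11k = 4171.686333… → ⌈·⌉ = 4172
j=13: r + 12k = 4525.753 → ⌈·⌉ = 4526
j=14: r + 13k = 4879.819666… → ⌈·⌉ = 4880
j=15: r + 14k = 5233.886333… → ⌈·⌉ = 5234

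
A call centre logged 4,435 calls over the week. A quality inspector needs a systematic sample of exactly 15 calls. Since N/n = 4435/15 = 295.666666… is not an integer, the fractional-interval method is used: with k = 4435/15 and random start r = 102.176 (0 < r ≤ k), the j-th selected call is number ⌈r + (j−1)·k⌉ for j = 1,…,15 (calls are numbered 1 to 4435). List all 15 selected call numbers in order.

j=1: r + 0k = 102.176 → ⌈·⌉ = 103
j=2: r + 1k = 397.842666… → ⌈·⌉ = 398
j=3: r + 2k = 693.509333… → ⌈·⌉ = 694
j=4: r + 3k = 989.176 → ⌈·⌉ = 990
j=5: r + 4k = 1284.842666… → ⌈·⌉ = 1285
j=6: r + 5k = 1580.509333… → ⌈·⌉ = 1581
j=7: r + 6k = 1876.176 → ⌈·⌉ = 1877
j=8: r + 7k = 2171.842666… → ⌈·⌉ = 2172
j=9: r + 8k = 2467.509333… → ⌈·⌉ = 2468
j=10: r + 9k = 2763.176 → ⌈·⌉ = 2764
j=11: r + 10k = 3058.842666… → ⌈·⌉ = 3059
j=12: r + 11k = 3354.509333… → ⌈·⌉ = 3355
j=13: r + 12k = 3650.176 → ⌈·⌉ = 3651
j=14: r + 13k = 3945.842666… → ⌈·⌉ = 3946
j=15: r + 14k = 4241.509333… → ⌈·⌉ = 4242

103, 398, 694, 990, 1285, 1581, 1877, 2172, 2468, 2764, 3059, 3355, 3651, 3946, 4242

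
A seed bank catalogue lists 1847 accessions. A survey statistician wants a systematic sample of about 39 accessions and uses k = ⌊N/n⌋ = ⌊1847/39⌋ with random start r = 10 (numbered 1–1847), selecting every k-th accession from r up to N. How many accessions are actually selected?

40

k = ⌊1847/39⌋ = 47
Achieved size = ⌊(1847 − 10)/47⌋ + 1 = ⌊1837/47⌋ + 1 = 39 + 1 = 40
(last selection: 10 + 39×47 = 1843 ≤ 1847; next would be 1890 > 1847)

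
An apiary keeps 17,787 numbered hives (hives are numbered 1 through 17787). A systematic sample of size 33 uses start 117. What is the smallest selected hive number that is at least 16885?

17365

k = 17787/33 = 539
Steps past start: ⌈(16885 − 117)/539⌉ = ⌈16768/539⌉ = 32
Selected hive: 117 + 32×539 = 17365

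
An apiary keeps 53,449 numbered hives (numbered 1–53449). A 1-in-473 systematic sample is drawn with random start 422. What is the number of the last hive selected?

53398

k = 473
113th selection = r + (113−1)·k = 422 + 112×473 = 422 + 52976 = 53398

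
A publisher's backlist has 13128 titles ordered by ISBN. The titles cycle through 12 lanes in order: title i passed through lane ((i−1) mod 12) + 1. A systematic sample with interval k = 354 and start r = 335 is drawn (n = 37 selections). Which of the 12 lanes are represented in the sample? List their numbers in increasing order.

Consecutive selections differ by k = 354, so their lane numbers differ by 354 mod 12 = 6.
gcd(354, 12) = 6, so the sample visits 12/6 = 2 distinct residues mod 12.
Start 335 is lane 11; the lanes hit are 5, 11.

5, 11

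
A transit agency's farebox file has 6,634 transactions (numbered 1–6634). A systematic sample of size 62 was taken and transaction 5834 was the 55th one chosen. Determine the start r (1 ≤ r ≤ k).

56

k = 6634/62 = 107
r = 5834 − (55−1)×107 = 5834 − 5778 = 56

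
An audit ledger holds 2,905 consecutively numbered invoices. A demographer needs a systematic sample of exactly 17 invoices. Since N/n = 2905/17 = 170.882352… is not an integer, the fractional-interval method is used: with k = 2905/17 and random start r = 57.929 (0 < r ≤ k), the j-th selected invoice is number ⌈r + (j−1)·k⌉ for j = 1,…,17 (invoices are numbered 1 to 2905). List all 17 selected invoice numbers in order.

j=1: r + 0k = 57.929 → ⌈·⌉ = 58
j=2: r + 1k = 228.811352… → ⌈·⌉ = 229
j=3: r + 2k = 399.693705… → ⌈·⌉ = 400
j=4: r + 3k = 570.576058… → ⌈·⌉ = 571
j=5: r + 4k = 741.458411… → ⌈·⌉ = 742
j=6: r + 5k = 912.340764… → ⌈·⌉ = 913
j=7: r + 6k = 1083.223117… → ⌈·⌉ = 1084
j=8: r + 7k = 1254.105470… → ⌈·⌉ = 1255
j=9: r + 8k = 1424.987823… → ⌈·⌉ = 1425
j=10: r + 9k = 1595.870176… → ⌈·⌉ = 1596
j=11: r + 10k = 1766.752529… → ⌈·⌉ = 1767
j=12: r + 11k = 1937.634882… → ⌈·⌉ = 1938
j=13: r + 12k = 2108.517235… → ⌈·⌉ = 2109
j=14: r + 13k = 2279.399588… → ⌈·⌉ = 2280
j=15: r + 14k = 2450.281941… → ⌈·⌉ = 2451
j=16: r + 15k = 2621.164294… → ⌈·⌉ = 2622
j=17: r + 16k = 2792.046647… → ⌈·⌉ = 2793

58, 229, 400, 571, 742, 913, 1084, 1255, 1425, 1596, 1767, 1938, 2109, 2280, 2451, 2622, 2793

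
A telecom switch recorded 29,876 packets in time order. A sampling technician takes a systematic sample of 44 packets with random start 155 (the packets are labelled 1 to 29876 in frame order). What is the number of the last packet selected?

k = 29876/44 = 679
44th selection = r + (44−1)·k = 155 + 43×679 = 155 + 29197 = 29352

29352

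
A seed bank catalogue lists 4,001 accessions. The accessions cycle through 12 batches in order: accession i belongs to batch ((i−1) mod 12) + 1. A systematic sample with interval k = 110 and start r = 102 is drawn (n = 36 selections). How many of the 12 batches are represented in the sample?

6

Consecutive selections differ by k = 110, so their batch numbers differ by 110 mod 12 = 2.
gcd(110, 12) = 2, so the sample visits 12/2 = 6 distinct residues mod 12.
Start 102 is batch 6; the batches hit are 2, 4, 6, 8, 10, 12.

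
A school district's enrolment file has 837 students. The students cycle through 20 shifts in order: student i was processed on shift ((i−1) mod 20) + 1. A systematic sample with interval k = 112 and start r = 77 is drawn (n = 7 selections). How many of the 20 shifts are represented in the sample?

5

Consecutive selections differ by k = 112, so their shift numbers differ by 112 mod 20 = 12.
gcd(112, 20) = 4, so the sample visits 20/4 = 5 distinct residues mod 20.
Start 77 is shift 17; the shifts hit are 1, 5, 9, 13, 17.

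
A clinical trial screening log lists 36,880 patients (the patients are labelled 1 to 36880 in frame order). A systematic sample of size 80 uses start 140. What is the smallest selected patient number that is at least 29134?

k = 36880/80 = 461
Steps past start: ⌈(29134 − 140)/461⌉ = ⌈28994/461⌉ = 63
Selected patient: 140 + 63×461 = 29183

29183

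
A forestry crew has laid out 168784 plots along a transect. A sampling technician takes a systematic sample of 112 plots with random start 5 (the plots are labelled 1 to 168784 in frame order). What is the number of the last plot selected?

k = 168784/112 = 1507
112th selection = r + (112−1)·k = 5 + 111×1507 = 5 + 167277 = 167282

167282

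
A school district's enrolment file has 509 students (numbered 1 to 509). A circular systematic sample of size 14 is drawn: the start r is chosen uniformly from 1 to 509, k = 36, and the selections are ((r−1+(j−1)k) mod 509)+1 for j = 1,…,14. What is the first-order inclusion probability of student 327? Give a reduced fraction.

For each position j, as r ranges over 1…509 the j-th selection hits every student exactly once, so student 327 is selected for exactly 14 of the 509 starts.
Inclusion probability = 14/509.

14/509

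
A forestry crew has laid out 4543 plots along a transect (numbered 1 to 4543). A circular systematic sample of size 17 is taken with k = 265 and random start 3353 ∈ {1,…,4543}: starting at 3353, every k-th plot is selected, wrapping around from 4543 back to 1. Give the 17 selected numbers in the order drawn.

3353, 3618, 3883, 4148, 4413, 135, 400, 665, 930, 1195, 1460, 1725, 1990, 2255, 2520, 2785, 3050

Selection 1: 3353
Selection 2: 3353 + 265 = 3618
Selection 3: 3618 + 265 = 3883
Selection 4: 3883 + 265 = 4148
Selection 5: 4148 + 265 = 4413
Selection 6: 4413 + 265 = 4678 → 4678 − 4543 = 135
Selection 7: 135 + 265 = 400
Selection 8: 400 + 265 = 665
Selection 9: 665 + 265 = 930
Selection 10: 930 + 265 = 1195
Selection 11: 1195 + 265 = 1460
Selection 12: 1460 + 265 = 1725
Selection 13: 1725 + 265 = 1990
Selection 14: 1990 + 265 = 2255
Selection 15: 2255 + 265 = 2520
Selection 16: 2520 + 265 = 2785
Selection 17: 2785 + 265 = 3050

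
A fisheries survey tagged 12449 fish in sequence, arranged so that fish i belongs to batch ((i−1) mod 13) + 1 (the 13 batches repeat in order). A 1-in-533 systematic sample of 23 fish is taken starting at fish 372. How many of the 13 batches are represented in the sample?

Consecutive selections differ by k = 533, so their batch numbers differ by 533 mod 13 = 0.
gcd(533, 13) = 13, so the sample visits 13/13 = 1 distinct residues mod 13.
Start 372 is batch 8; the batches hit are 8.

1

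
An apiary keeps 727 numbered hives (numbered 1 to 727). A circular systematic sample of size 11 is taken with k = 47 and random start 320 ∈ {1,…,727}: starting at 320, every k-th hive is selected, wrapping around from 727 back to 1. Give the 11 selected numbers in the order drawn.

320, 367, 414, 461, 508, 555, 602, 649, 696, 16, 63

Selection 1: 320
Selection 2: 320 + 47 = 367
Selection 3: 367 + 47 = 414
Selection 4: 414 + 47 = 461
Selection 5: 461 + 47 = 508
Selection 6: 508 + 47 = 555
Selection 7: 555 + 47 = 602
Selection 8: 602 + 47 = 649
Selection 9: 649 + 47 = 696
Selection 10: 696 + 47 = 743 → 743 − 727 = 16
Selection 11: 16 + 47 = 63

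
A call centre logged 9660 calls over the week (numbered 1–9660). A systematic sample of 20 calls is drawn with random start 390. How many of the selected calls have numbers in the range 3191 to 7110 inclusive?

k = 9660/20 = 483
First selection ≥ 3191: 390 + ⌈(3191−390)/483⌉·483 = 390 + 6×483 = 3288
Last selection ≤ 7110: 390 + ⌊(7110−390)/483⌋·483 = 390 + 13×483 = 6669
Count = 13 − 6 + 1 = 8

8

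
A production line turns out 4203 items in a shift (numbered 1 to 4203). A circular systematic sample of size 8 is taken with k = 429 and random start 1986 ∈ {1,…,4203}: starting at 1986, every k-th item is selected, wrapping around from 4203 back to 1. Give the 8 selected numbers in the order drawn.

Selection 1: 1986
Selection 2: 1986 + 429 = 2415
Selection 3: 2415 + 429 = 2844
Selection 4: 2844 + 429 = 3273
Selection 5: 3273 + 429 = 3702
Selection 6: 3702 + 429 = 4131
Selection 7: 4131 + 429 = 4560 → 4560 − 4203 = 357
Selection 8: 357 + 429 = 786

1986, 2415, 2844, 3273, 3702, 4131, 357, 786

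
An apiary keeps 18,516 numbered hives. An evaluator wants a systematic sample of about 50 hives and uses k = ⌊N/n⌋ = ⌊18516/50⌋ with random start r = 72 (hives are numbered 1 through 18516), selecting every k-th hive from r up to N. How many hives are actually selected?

k = ⌊18516/50⌋ = 370
Achieved size = ⌊(18516 − 72)/370⌋ + 1 = ⌊18444/370⌋ + 1 = 49 + 1 = 50
(last selection: 72 + 49×370 = 18202 ≤ 18516; next would be 18572 > 18516)

50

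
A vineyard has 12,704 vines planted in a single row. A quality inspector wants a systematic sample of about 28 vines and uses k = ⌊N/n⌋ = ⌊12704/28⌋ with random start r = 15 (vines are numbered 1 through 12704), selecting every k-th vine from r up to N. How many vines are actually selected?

k = ⌊12704/28⌋ = 453
Achieved size = ⌊(12704 − 15)/453⌋ + 1 = ⌊12689/453⌋ + 1 = 28 + 1 = 29
(last selection: 15 + 28×453 = 12699 ≤ 12704; next would be 13152 > 12704)

29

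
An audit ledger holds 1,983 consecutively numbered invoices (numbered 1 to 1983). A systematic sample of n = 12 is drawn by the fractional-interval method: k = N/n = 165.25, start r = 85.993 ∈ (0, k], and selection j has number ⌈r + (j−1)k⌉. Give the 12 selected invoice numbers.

86, 252, 417, 582, 747, 913, 1078, 1243, 1408, 1574, 1739, 1904

j=1: r + 0k = 85.993 → ⌈·⌉ = 86
j=2: r + 1k = 251.243 → ⌈·⌉ = 252
j=3: r + 2k = 416.493 → ⌈·⌉ = 417
j=4: r + 3k = 581.743 → ⌈·⌉ = 582
j=5: r + 4k = 746.993 → ⌈·⌉ = 747
j=6: r + 5k = 912.243 → ⌈·⌉ = 913
j=7: r + 6k = 1077.493 → ⌈·⌉ = 1078
j=8: r + 7k = 1242.743 → ⌈·⌉ = 1243
j=9: r + 8k = 1407.993 → ⌈·⌉ = 1408
j=10: r + 9k = 1573.243 → ⌈·⌉ = 1574
j=11: r + 10k = 1738.493 → ⌈·⌉ = 1739
j=12: r + 11k = 1903.743 → ⌈·⌉ = 1904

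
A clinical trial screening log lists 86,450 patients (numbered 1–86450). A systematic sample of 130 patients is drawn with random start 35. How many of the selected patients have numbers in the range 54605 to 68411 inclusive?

20

k = 86450/130 = 665
First selection ≥ 54605: 35 + ⌈(54605−35)/665⌉·665 = 35 + 83×665 = 55230
Last selection ≤ 68411: 35 + ⌊(68411−35)/665⌋·665 = 35 + 102×665 = 67865
Count = 102 − 83 + 1 = 20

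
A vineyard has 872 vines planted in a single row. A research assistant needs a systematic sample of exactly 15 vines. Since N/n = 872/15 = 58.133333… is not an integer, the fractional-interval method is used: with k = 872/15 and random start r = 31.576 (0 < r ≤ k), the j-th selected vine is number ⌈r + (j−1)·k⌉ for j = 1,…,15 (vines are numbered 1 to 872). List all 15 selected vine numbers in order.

j=1: r + 0k = 31.576 → ⌈·⌉ = 32
j=2: r + 1k = 89.709333… → ⌈·⌉ = 90
j=3: r + 2k = 147.842666… → ⌈·⌉ = 148
j=4: r + 3k = 205.976 → ⌈·⌉ = 206
j=5: r + 4k = 264.109333… → ⌈·⌉ = 265
j=6: r + 5k = 322.242666… → ⌈·⌉ = 323
j=7: r + 6k = 380.376 → ⌈·⌉ = 381
j=8: r + 7k = 438.509333… → ⌈·⌉ = 439
j=9: r + 8k = 496.642666… → ⌈·⌉ = 497
j=10: r + 9k = 554.776 → ⌈·⌉ = 555
j=11: r + 10k = 612.909333… → ⌈·⌉ = 613
j=12: r + 11k = 671.042666… → ⌈·⌉ = 672
j=13: r + 12k = 729.176 → ⌈·⌉ = 730
j=14: r + 13k = 787.309333… → ⌈·⌉ = 788
j=15: r + 14k = 845.442666… → ⌈·⌉ = 846

32, 90, 148, 206, 265, 323, 381, 439, 497, 555, 613, 672, 730, 788, 846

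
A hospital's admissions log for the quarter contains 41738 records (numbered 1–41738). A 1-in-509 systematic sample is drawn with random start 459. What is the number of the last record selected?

41688

k = 509
82nd selection = r + (82−1)·k = 459 + 81×509 = 459 + 41229 = 41688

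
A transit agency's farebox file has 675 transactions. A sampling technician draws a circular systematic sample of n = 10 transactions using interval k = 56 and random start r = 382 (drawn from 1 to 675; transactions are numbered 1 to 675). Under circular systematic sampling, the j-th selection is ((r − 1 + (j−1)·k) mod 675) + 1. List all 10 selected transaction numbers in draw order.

Selection 1: 382
Selection 2: 382 + 56 = 438
Selection 3: 438 + 56 = 494
Selection 4: 494 + 56 = 550
Selection 5: 550 + 56 = 606
Selection 6: 606 + 56 = 662
Selection 7: 662 + 56 = 718 → 718 − 675 = 43
Selection 8: 43 + 56 = 99
Selection 9: 99 + 56 = 155
Selection 10: 155 + 56 = 211

382, 438, 494, 550, 606, 662, 43, 99, 155, 211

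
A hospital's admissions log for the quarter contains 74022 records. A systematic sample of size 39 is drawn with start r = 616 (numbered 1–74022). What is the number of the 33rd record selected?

k = 74022/39 = 1898
33rd selection = r + (33−1)·k = 616 + 32×1898 = 616 + 60736 = 61352

61352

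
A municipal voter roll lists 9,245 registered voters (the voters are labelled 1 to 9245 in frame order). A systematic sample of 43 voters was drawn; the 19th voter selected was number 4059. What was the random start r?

k = 9245/43 = 215
r = 4059 − (19−1)×215 = 4059 − 3870 = 189

189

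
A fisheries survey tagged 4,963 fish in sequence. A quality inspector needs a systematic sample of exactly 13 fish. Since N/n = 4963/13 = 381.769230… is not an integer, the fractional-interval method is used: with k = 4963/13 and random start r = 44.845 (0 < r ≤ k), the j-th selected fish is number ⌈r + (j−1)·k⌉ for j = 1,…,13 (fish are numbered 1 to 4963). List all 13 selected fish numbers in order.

j=1: r + 0k = 44.845 → ⌈·⌉ = 45
j=2: r + 1k = 426.614230… → ⌈·⌉ = 427
j=3: r + 2k = 808.383461… → ⌈·⌉ = 809
j=4: r + 3k = 1190.152692… → ⌈·⌉ = 1191
j=5: r + 4k = 1571.921923… → ⌈·⌉ = 1572
j=6: r + 5k = 1953.691153… → ⌈·⌉ = 1954
j=7: r + 6k = 2335.460384… → ⌈·⌉ = 2336
j=8: r + 7k = 2717.229615… → ⌈·⌉ = 2718
j=9: r + 8k = 3098.998846… → ⌈·⌉ = 3099
j=10: r + 9k = 3480.768076… → ⌈·⌉ = 3481
j=11: r + 10k = 3862.537307… → ⌈·⌉ = 3863
j=12: r + 11k = 4244.306538… → ⌈·⌉ = 4245
j=13: r + 12k = 4626.075769… → ⌈·⌉ = 4627

45, 427, 809, 1191, 1572, 1954, 2336, 2718, 3099, 3481, 3863, 4245, 4627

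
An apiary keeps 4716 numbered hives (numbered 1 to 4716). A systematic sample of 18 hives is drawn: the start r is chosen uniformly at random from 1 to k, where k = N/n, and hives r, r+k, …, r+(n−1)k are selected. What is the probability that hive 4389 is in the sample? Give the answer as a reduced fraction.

1/262

k = 4716/18 = 262.
Hive 4389 is selected iff r ≡ 4389 (mod 262); exactly one such r in {1,…,262}.
Inclusion probability = 1/262.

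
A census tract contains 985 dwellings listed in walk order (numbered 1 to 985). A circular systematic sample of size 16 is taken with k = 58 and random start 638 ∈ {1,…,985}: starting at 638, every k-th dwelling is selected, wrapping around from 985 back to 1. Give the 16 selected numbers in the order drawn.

638, 696, 754, 812, 870, 928, 1, 59, 117, 175, 233, 291, 349, 407, 465, 523

Selection 1: 638
Selection 2: 638 + 58 = 696
Selection 3: 696 + 58 = 754
Selection 4: 754 + 58 = 812
Selection 5: 812 + 58 = 870
Selection 6: 870 + 58 = 928
Selection 7: 928 + 58 = 986 → 986 − 985 = 1
Selection 8: 1 + 58 = 59
Selection 9: 59 + 58 = 117
Selection 10: 117 + 58 = 175
Selection 11: 175 + 58 = 233
Selection 12: 233 + 58 = 291
Selection 13: 291 + 58 = 349
Selection 14: 349 + 58 = 407
Selection 15: 407 + 58 = 465
Selection 16: 465 + 58 = 523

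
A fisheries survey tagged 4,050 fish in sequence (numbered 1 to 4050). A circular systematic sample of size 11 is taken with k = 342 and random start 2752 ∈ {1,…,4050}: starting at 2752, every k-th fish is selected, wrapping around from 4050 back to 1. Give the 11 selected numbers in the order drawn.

2752, 3094, 3436, 3778, 70, 412, 754, 1096, 1438, 1780, 2122

Selection 1: 2752
Selection 2: 2752 + 342 = 3094
Selection 3: 3094 + 342 = 3436
Selection 4: 3436 + 342 = 3778
Selection 5: 3778 + 342 = 4120 → 4120 − 4050 = 70
Selection 6: 70 + 342 = 412
Selection 7: 412 + 342 = 754
Selection 8: 754 + 342 = 1096
Selection 9: 1096 + 342 = 1438
Selection 10: 1438 + 342 = 1780
Selection 11: 1780 + 342 = 2122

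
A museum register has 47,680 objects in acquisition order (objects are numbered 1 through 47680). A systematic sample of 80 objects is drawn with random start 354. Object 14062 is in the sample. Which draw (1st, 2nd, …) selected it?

k = 47680/80 = 596
position = (14062 − 354)/596 + 1 = 13708/596 + 1 = 23 + 1 = 24

24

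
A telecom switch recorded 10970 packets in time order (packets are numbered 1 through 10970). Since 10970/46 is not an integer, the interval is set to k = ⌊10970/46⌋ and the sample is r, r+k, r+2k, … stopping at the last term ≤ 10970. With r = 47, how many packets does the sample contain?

k = ⌊10970/46⌋ = 238
Achieved size = ⌊(10970 − 47)/238⌋ + 1 = ⌊10923/238⌋ + 1 = 45 + 1 = 46
(last selection: 47 + 45×238 = 10757 ≤ 10970; next would be 10995 > 10970)

46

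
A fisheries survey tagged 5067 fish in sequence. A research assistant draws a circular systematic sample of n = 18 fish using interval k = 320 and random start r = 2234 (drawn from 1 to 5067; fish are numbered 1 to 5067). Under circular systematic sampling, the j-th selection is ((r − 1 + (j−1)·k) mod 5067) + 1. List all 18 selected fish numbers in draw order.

2234, 2554, 2874, 3194, 3514, 3834, 4154, 4474, 4794, 47, 367, 687, 1007, 1327, 1647, 1967, 2287, 2607

Selection 1: 2234
Selection 2: 2234 + 320 = 2554
Selection 3: 2554 + 320 = 2874
Selection 4: 2874 + 320 = 3194
Selection 5: 3194 + 320 = 3514
Selection 6: 3514 + 320 = 3834
Selection 7: 3834 + 320 = 4154
Selection 8: 4154 + 320 = 4474
Selection 9: 4474 + 320 = 4794
Selection 10: 4794 + 320 = 5114 → 5114 − 5067 = 47
Selection 11: 47 + 320 = 367
Selection 12: 367 + 320 = 687
Selection 13: 687 + 320 = 1007
Selection 14: 1007 + 320 = 1327
Selection 15: 1327 + 320 = 1647
Selection 16: 1647 + 320 = 1967
Selection 17: 1967 + 320 = 2287
Selection 18: 2287 + 320 = 2607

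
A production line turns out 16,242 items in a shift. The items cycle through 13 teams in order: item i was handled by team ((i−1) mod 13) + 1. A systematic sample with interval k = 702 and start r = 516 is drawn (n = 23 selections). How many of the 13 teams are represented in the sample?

Consecutive selections differ by k = 702, so their team numbers differ by 702 mod 13 = 0.
gcd(702, 13) = 13, so the sample visits 13/13 = 1 distinct residues mod 13.
Start 516 is team 9; the teams hit are 9.

1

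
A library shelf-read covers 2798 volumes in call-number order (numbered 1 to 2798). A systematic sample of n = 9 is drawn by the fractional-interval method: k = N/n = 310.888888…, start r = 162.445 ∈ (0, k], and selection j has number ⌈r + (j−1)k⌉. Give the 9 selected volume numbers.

j=1: r + 0k = 162.445 → ⌈·⌉ = 163
j=2: r + 1k = 473.333888… → ⌈·⌉ = 474
j=3: r + 2k = 784.222777… → ⌈·⌉ = 785
j=4: r + 3k = 1095.111666… → ⌈·⌉ = 1096
j=5: r + 4k = 1406.000555… → ⌈·⌉ = 1407
j=6: r + 5k = 1716.889444… → ⌈·⌉ = 1717
j=7: r + 6k = 2027.778333… → ⌈·⌉ = 2028
j=8: r + 7k = 2338.667222… → ⌈·⌉ = 2339
j=9: r + 8k = 2649.556111… → ⌈·⌉ = 2650

163, 474, 785, 1096, 1407, 1717, 2028, 2339, 2650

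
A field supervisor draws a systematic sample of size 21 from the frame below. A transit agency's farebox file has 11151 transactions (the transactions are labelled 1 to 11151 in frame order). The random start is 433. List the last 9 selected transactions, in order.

k = N/n = 11151/21 = 531
13th selection = 433 + 12×531 = 6805
14th: 6805 + 531 = 7336
15th: 7336 + 531 = 7867
16th: 7867 + 531 = 8398
17th: 8398 + 531 = 8929
18th: 8929 + 531 = 9460
19th: 9460 + 531 = 9991
20th: 9991 + 531 = 10522
21st: 10522 + 531 = 11053

6805, 7336, 7867, 8398, 8929, 9460, 9991, 10522, 11053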